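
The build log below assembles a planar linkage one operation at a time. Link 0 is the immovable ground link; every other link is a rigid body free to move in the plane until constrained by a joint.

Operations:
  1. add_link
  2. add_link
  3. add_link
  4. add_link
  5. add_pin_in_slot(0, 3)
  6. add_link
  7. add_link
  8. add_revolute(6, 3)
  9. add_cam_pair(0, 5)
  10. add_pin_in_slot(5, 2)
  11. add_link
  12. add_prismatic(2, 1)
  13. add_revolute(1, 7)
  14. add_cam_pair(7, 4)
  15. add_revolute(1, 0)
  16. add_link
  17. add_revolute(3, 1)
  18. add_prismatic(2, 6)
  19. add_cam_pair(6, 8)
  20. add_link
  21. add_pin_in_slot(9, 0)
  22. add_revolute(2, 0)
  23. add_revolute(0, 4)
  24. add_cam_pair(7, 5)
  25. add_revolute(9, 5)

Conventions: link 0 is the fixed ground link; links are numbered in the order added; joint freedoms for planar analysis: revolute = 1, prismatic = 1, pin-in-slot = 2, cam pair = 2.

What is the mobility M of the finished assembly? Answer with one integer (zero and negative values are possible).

L=1 J1=0 J2=0
add link → L=2 J1=0 J2=0
add link → L=3 J1=0 J2=0
add link → L=4 J1=0 J2=0
add link → L=5 J1=0 J2=0
PS@0,3 dof=2 J2 → L=5 J1=0 J2=1
add link → L=6 J1=0 J2=1
add link → L=7 J1=0 J2=1
R@6,3 dof=1 J1 → L=7 J1=1 J2=1
C@0,5 dof=2 J2 → L=7 J1=1 J2=2
PS@5,2 dof=2 J2 → L=7 J1=1 J2=3
add link → L=8 J1=1 J2=3
P@2,1 dof=1 J1 → L=8 J1=2 J2=3
R@1,7 dof=1 J1 → L=8 J1=3 J2=3
C@7,4 dof=2 J2 → L=8 J1=3 J2=4
R@1,0 dof=1 J1 → L=8 J1=4 J2=4
add link → L=9 J1=4 J2=4
R@3,1 dof=1 J1 → L=9 J1=5 J2=4
P@2,6 dof=1 J1 → L=9 J1=6 J2=4
C@6,8 dof=2 J2 → L=9 J1=6 J2=5
add link → L=10 J1=6 J2=5
PS@9,0 dof=2 J2 → L=10 J1=6 J2=6
R@2,0 dof=1 J1 → L=10 J1=7 J2=6
R@0,4 dof=1 J1 → L=10 J1=8 J2=6
C@7,5 dof=2 J2 → L=10 J1=8 J2=7
R@9,5 dof=1 J1 → L=10 J1=9 J2=7
M=3(L−1)−2J1−J2=3·9−2·9−7=2

M = 2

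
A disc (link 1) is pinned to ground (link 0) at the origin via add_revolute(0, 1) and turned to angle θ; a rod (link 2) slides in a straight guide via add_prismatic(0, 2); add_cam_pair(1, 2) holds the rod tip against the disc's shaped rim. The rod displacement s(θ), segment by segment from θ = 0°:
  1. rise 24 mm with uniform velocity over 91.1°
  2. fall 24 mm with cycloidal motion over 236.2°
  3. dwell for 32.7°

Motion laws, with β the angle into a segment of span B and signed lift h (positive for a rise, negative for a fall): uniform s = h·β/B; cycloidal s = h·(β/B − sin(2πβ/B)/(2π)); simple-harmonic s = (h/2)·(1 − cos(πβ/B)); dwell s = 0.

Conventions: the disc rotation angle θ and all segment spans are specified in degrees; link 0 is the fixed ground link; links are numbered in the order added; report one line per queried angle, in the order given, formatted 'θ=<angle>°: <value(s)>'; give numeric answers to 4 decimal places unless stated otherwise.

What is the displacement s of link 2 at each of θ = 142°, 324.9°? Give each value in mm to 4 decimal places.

segment 1 (0° to 91.1°, uniform, h = 24) is passed completely: s = 0.0000 + (24) = 24.0000
θ = 142° falls in segment 2 (91.1° to 327.3°, cycloidal, h = -24): β = 142 − 91.1 = 50.9°, B = 236.2°; Δs = -24·(0.2155 − sin(2π·0.2155)/(2π)) = -1.4416; s = 24.0000 − 1.4416 = 22.5584
θ = 324.9° falls in segment 2 (91.1° to 327.3°, cycloidal, h = -24): β = 324.9 − 91.1 = 233.8°, B = 236.2°; Δs = -24·(0.9898 − sin(2π·0.9898)/(2π)) = -23.9998; s = 24.0000 − 23.9998 = 0.0002

θ=142°: 22.5584
θ=324.9°: 0.0002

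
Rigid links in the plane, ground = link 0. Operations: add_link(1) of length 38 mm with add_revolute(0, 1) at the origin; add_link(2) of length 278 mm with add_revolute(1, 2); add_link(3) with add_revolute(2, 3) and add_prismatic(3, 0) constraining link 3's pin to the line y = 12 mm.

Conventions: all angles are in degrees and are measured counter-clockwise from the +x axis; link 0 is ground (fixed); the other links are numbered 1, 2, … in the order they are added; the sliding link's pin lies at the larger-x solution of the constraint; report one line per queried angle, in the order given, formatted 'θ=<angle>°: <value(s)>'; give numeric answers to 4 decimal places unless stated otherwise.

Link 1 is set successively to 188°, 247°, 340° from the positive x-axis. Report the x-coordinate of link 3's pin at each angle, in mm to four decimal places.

geometry: r = 38 mm, L = 278 mm, e = 12 mm
θ=188°: crank pin P = (r cos θ, r sin θ) = (-37.630187, -5.288578)
θ=188°: h = r sin θ − e = -5.288578 − 12 = -17.288578
θ=188°: x = r cos θ + √(L² − h²) = -37.630187 + 277.461898 = 239.831712
θ=247°: crank pin P = (r cos θ, r sin θ) = (-14.847783, -34.979184)
θ=247°: h = r sin θ − e = -34.979184 − 12 = -46.979184
θ=247°: x = r cos θ + √(L² − h²) = -14.847783 + 274.001745 = 259.153962
θ=340°: crank pin P = (r cos θ, r sin θ) = (35.708320, -12.996765)
θ=340°: h = r sin θ − e = -12.996765 − 12 = -24.996765
θ=340°: x = r cos θ + √(L² − h²) = 35.708320 + 276.873909 = 312.582229

θ=188°: 239.8317
θ=247°: 259.1540
θ=340°: 312.5822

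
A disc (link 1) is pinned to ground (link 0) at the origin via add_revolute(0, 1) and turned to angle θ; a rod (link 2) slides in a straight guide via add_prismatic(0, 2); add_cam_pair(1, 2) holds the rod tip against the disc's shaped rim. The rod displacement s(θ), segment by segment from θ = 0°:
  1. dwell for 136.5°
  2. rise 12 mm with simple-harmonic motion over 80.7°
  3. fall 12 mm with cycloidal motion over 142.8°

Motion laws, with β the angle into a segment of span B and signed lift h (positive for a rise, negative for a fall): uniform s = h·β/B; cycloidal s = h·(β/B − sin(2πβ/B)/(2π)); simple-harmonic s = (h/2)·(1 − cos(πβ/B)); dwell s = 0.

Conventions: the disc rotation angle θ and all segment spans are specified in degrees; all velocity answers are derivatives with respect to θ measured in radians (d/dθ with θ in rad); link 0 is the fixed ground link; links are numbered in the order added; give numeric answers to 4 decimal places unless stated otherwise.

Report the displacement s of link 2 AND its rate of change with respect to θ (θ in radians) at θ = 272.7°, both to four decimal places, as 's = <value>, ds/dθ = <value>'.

segment 1 (0° to 136.5°, dwell): s unchanged at 0.0000
segment 2 (136.5° to 217.2°, simple-harmonic, h = 12) is passed completely: s = 0.0000 + (12) = 12.0000
θ = 272.7° falls in segment 3 (217.2° to 360°, cycloidal, h = -12): β = 272.7 − 217.2 = 55.5°, B = 142.8°; Δs = -12·(0.3887 − sin(2π·0.3887)/(2π)) = -3.4341; s = 12.0000 − 3.4341 = 8.5659
velocity in seg [217.2°–360°] (cycloidal), θ in radians: β = 55.5° = 0.9687 rad, B = 142.8° = 2.4923 rad; ds/dθ = (h/B)(1 − cos(2πβ/B)) = ((-12)/2.4923)(1 − cos(2π·0.3887)) = -8.498557 mm/rad

s = 8.5659, ds/dθ = -8.4986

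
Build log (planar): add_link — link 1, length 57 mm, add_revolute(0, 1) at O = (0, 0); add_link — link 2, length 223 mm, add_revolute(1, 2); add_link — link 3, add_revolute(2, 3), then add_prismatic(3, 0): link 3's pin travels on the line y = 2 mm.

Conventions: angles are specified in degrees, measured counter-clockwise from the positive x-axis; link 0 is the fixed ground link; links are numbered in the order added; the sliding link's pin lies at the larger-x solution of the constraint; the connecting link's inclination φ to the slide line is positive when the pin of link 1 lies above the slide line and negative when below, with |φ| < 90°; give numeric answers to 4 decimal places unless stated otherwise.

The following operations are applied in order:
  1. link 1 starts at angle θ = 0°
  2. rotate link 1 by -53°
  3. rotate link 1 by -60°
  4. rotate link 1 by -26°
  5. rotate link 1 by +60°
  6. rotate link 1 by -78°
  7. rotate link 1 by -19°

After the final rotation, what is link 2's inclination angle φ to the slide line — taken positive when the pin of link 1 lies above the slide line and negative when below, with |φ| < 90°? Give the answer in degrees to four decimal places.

geometry: r = 57 mm, L = 223 mm, e = 2 mm; θ starts at 0°
rotate link 1 by -53°: θ ← 0° -53° = -53°
rotate link 1 by -60°: θ ← -53° -60° = -113°
rotate link 1 by -26°: θ ← -113° -26° = -139°
rotate link 1 by +60°: θ ← -139° +60° = -79°
rotate link 1 by -78°: θ ← -79° -78° = -157°
rotate link 1 by -19°: θ ← -157° -19° = -176°
h = r sin θ − e = -3.976119 − 2 = -5.976119
sin φ = h / L = -5.976119 / 223 = -0.02679874
φ = arcsin(-0.02679874) = -1.535639°

-1.5356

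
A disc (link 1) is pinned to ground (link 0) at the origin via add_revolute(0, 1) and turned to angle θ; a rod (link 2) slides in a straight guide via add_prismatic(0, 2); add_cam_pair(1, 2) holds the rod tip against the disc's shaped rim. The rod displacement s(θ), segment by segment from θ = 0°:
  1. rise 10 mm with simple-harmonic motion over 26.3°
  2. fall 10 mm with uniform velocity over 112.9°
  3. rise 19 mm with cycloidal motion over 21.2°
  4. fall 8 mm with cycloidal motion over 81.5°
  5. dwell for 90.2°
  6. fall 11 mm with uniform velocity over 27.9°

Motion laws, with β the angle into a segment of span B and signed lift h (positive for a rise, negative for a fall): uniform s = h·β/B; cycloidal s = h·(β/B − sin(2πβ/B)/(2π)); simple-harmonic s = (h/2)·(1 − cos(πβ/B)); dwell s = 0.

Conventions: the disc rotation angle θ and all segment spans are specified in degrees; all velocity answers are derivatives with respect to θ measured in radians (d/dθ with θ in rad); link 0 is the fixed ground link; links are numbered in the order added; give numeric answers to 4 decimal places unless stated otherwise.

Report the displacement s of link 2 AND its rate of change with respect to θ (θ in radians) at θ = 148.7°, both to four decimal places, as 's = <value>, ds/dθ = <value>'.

segment 1 (0° to 26.3°, simple-harmonic, h = 10) is passed completely: s = 0.0000 + (10) = 10.0000
segment 2 (26.3° to 139.2°, uniform, h = -10) is passed completely: s = 10.0000 + (-10) = 0.0000
θ = 148.7° falls in segment 3 (139.2° to 160.4°, cycloidal, h = 19): β = 148.7 − 139.2 = 9.5°, B = 21.2°; Δs = 19·(0.4481 − sin(2π·0.4481)/(2π)) = 7.5457; s = 0.0000 + 7.5457 = 7.5457
velocity in seg [139.2°–160.4°] (cycloidal), θ in radians: β = 9.5° = 0.1658 rad, B = 21.2° = 0.3700 rad; ds/dθ = (h/B)(1 − cos(2πβ/B)) = (19/0.3700)(1 − cos(2π·0.4481)) = 99.995191 mm/rad

s = 7.5457, ds/dθ = 99.9952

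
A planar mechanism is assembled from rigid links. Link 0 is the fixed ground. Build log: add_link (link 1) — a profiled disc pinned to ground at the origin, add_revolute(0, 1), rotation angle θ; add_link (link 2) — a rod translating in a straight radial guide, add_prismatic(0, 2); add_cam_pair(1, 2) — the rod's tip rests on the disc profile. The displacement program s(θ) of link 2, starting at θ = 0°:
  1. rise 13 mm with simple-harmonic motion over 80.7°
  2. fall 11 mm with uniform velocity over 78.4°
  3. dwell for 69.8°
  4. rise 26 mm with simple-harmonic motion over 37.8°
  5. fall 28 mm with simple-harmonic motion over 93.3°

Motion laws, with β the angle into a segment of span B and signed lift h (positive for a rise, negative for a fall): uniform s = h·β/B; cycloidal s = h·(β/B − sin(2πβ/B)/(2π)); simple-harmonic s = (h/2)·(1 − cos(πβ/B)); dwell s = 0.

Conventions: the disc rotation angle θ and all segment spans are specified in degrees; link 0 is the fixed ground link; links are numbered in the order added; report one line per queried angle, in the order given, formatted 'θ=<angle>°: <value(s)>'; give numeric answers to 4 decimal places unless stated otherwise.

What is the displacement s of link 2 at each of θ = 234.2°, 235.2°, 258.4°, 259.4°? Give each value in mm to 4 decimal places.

seg 1 [0°–80.7°] simple-harmonic, h=13: full span → s += 13 → s = 13.0000
seg 2 [80.7°–159.1°] uniform, h=-11: full span → s += -11 → s = 2.0000
seg 3 [159.1°–228.9°] dwell: s stays 2.0000
seg 4 [228.9°–266.7°] simple-harmonic, h=26: θ=234.2° here. β=5.3, B=37.8. 26/2·(1 − cos(π·0.1402)) = 1.2409 → s = 3.2409
seg 4 [228.9°–266.7°] simple-harmonic, h=26: θ=235.2° here. β=6.3, B=37.8. 26/2·(1 − cos(π·0.1667)) = 1.7417 → s = 3.7417
seg 4 [228.9°–266.7°] simple-harmonic, h=26: θ=258.4° here. β=29.5, B=37.8. 26/2·(1 − cos(π·0.7804)) = 23.0277 → s = 25.0277
seg 4 [228.9°–266.7°] simple-harmonic, h=26: θ=259.4° here. β=30.5, B=37.8. 26/2·(1 − cos(π·0.8069)) = 23.6799 → s = 25.6799

θ=234.2°: 3.2409
θ=235.2°: 3.7417
θ=258.4°: 25.0277
θ=259.4°: 25.6799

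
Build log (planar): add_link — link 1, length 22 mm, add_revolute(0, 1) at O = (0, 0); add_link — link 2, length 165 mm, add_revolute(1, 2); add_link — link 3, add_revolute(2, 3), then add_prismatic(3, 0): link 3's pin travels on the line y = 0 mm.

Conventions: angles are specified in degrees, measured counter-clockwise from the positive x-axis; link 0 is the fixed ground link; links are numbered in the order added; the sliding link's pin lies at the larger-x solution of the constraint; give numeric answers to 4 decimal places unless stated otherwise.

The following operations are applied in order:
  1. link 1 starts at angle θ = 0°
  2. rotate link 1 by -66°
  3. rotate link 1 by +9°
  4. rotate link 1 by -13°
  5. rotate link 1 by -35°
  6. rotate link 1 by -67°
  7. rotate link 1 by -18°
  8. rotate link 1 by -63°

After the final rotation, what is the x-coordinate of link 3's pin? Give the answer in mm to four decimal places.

geometry: r = 22 mm, L = 165 mm, e = 0 mm; θ starts at 0°
rotate link 1 by -66°: θ ← 0° -66° = -66°
rotate link 1 by +9°: θ ← -66° +9° = -57°
rotate link 1 by -13°: θ ← -57° -13° = -70°
rotate link 1 by -35°: θ ← -70° -35° = -105°
rotate link 1 by -67°: θ ← -105° -67° = -172°
rotate link 1 by -18°: θ ← -172° -18° = -190°
rotate link 1 by -63°: θ ← -190° -63° = -253°
crank pin P = (r cos θ, r sin θ) = (-6.432178, 21.038705)
h = r sin θ − e = 21.038705 − 0 = 21.038705
x = r cos θ + √(L² − h²) = -6.432178 + 163.653209 = 157.221032

157.2210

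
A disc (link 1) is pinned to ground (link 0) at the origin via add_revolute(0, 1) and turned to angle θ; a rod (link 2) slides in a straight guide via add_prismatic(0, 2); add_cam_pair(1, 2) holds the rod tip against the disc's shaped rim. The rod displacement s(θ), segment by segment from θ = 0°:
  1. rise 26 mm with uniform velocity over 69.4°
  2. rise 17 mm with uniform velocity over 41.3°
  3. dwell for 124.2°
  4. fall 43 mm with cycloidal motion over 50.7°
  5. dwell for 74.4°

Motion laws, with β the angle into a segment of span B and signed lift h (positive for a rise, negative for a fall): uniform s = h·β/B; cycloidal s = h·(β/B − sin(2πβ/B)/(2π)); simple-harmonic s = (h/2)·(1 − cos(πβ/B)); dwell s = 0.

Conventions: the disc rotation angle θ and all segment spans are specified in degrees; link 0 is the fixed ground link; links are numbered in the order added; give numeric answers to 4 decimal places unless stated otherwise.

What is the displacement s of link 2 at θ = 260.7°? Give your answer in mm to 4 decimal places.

segment 1 (0° to 69.4°, uniform, h = 26) is passed completely: s = 0.0000 + (26) = 26.0000
segment 2 (69.4° to 110.7°, uniform, h = 17) is passed completely: s = 26.0000 + (17) = 43.0000
segment 3 (110.7° to 234.9°, dwell): s unchanged at 43.0000
θ = 260.7° falls in segment 4 (234.9° to 285.6°, cycloidal, h = -43): β = 260.7 − 234.9 = 25.8°, B = 50.7°; Δs = -43·(0.5089 − sin(2π·0.5089)/(2π)) = -22.2631; s = 43.0000 − 22.2631 = 20.7369

20.7369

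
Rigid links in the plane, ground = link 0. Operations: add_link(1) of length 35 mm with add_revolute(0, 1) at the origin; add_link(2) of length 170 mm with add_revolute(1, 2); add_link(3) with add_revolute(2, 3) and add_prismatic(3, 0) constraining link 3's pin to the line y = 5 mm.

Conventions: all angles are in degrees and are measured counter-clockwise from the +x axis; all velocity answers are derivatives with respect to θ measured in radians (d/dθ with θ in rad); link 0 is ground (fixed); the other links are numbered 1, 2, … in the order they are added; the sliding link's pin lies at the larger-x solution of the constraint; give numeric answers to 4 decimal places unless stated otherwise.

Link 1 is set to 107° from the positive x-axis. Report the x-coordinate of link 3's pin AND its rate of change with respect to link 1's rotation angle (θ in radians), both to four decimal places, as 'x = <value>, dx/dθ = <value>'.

geometry: r = 35 mm, L = 170 mm, e = 5 mm
crank pin P = (r cos θ, r sin θ) = (-10.233010, 33.470666)
h = r sin θ − e = 33.470666 − 5 = 28.470666
x = r cos θ + √(L² − h²) = -10.233010 + 167.598989 = 157.365979
dx/dθ = −r sin θ − h·r cos θ/√(L² − h²) (θ in radians; h = 28.470666) = -31.732347

x = 157.3660, dx/dθ = -31.7323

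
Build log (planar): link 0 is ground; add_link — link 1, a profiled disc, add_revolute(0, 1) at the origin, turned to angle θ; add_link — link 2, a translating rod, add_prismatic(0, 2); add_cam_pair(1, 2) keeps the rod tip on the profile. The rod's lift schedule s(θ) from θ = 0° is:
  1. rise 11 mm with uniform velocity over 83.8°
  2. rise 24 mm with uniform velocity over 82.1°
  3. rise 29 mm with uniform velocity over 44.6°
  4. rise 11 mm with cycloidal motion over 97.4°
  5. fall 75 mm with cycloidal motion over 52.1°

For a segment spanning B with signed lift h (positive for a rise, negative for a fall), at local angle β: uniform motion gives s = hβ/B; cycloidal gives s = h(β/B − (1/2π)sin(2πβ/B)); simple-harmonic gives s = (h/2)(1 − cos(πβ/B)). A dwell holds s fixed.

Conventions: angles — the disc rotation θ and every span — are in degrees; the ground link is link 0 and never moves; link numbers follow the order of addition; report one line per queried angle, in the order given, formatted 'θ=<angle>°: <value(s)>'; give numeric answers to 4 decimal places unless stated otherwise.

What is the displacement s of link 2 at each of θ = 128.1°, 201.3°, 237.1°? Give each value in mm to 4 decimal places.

seg 1 [0°–83.8°] uniform, h=11: full span → s += 11 → s = 11.0000
seg 2 [83.8°–165.9°] uniform, h=24: θ=128.1° here. β=44.3, B=82.1. 24·44.3/82.1 = 12.9501 → s = 23.9501
seg 2 [83.8°–165.9°] uniform, h=24: full span → s += 24 → s = 35.0000
seg 3 [165.9°–210.5°] uniform, h=29: θ=201.3° here. β=35.4, B=44.6. 29·35.4/44.6 = 23.0179 → s = 58.0179
seg 3 [165.9°–210.5°] uniform, h=29: full span → s += 29 → s = 64.0000
seg 4 [210.5°–307.9°] cycloidal, h=11: θ=237.1° here. β=26.6, B=97.4. 11·(0.2731 − sin(2π·0.2731)/(2π)) = 1.2718 → s = 65.2718

θ=128.1°: 23.9501
θ=201.3°: 58.0179
θ=237.1°: 65.2718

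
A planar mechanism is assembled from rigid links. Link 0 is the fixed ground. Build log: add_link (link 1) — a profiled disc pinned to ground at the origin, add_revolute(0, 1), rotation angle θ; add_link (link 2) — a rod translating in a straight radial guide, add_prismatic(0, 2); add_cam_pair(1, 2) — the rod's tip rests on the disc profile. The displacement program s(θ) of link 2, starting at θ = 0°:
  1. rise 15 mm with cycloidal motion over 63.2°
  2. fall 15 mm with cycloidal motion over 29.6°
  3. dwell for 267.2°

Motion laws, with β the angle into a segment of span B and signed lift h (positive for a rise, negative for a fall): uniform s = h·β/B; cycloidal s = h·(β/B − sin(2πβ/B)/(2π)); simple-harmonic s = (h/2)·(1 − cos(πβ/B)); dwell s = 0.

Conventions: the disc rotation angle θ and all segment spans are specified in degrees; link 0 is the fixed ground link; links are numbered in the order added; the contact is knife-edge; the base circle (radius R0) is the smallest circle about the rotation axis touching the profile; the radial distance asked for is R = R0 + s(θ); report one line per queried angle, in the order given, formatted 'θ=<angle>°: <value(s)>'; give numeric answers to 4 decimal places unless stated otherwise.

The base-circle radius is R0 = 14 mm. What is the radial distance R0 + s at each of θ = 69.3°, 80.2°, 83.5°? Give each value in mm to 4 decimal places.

seg 1 [0°–63.2°] cycloidal, h=15: full span → s += 15 → s = 15.0000
seg 2 [63.2°–92.8°] cycloidal, h=-15: θ=69.3° here. β=6.1, B=29.6. -15·(0.2061 − sin(2π·0.2061)/(2π)) = -0.7942 → s = 14.2058
seg 2 [63.2°–92.8°] cycloidal, h=-15: θ=80.2° here. β=17, B=29.6. -15·(0.5743 − sin(2π·0.5743)/(2π)) = -9.6896 → s = 5.3104
seg 2 [63.2°–92.8°] cycloidal, h=-15: θ=83.5° here. β=20.3, B=29.6. -15·(0.6858 − sin(2π·0.6858)/(2π)) = -12.4829 → s = 2.5171
θ=69.3°: R = R0 + s = 14 + 14.2058 = 28.2058
θ=80.2°: R = R0 + s = 14 + 5.3104 = 19.3104
θ=83.5°: R = R0 + s = 14 + 2.5171 = 16.5171

θ=69.3°: 28.2058
θ=80.2°: 19.3104
θ=83.5°: 16.5171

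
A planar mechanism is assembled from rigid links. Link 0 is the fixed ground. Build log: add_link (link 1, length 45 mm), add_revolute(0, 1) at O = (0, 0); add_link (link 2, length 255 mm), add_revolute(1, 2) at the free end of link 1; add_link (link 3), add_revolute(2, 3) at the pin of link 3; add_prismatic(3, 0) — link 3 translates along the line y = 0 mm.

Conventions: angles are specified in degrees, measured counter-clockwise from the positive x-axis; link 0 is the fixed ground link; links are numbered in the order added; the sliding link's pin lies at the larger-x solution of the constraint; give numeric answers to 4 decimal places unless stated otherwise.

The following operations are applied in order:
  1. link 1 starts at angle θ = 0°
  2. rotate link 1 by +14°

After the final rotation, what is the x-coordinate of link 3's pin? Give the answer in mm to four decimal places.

geometry: r = 45 mm, L = 255 mm, e = 0 mm; θ starts at 0°
rotate link 1 by +14°: θ ← 0° +14° = 14°
crank pin P = (r cos θ, r sin θ) = (43.663308, 10.886485)
h = r sin θ − e = 10.886485 − 0 = 10.886485
x = r cos θ + √(L² − h²) = 43.663308 + 254.767511 = 298.430818

298.4308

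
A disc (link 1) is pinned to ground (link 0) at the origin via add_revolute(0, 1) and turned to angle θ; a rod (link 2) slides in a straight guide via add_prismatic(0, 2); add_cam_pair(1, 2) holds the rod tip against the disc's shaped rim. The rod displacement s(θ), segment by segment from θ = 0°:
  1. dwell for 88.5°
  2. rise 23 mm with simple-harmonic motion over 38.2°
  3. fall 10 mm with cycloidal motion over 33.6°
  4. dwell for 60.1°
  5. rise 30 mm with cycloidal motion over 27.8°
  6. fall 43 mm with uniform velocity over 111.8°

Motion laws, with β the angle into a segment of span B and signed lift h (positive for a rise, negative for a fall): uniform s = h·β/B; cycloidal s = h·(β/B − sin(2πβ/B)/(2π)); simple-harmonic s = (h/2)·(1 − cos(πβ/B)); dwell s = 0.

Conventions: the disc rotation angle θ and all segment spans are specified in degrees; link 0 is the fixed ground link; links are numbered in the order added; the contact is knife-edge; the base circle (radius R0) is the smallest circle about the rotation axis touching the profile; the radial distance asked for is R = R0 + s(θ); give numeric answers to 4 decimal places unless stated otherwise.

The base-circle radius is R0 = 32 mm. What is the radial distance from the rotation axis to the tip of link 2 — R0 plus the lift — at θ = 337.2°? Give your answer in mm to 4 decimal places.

segment 1 (0° to 88.5°, dwell): s unchanged at 0.0000
segment 2 (88.5° to 126.7°, simple-harmonic, h = 23) is passed completely: s = 0.0000 + (23) = 23.0000
segment 3 (126.7° to 160.3°, cycloidal, h = -10) is passed completely: s = 23.0000 + (-10) = 13.0000
segment 4 (160.3° to 220.4°, dwell): s unchanged at 13.0000
segment 5 (220.4° to 248.2°, cycloidal, h = 30) is passed completely: s = 13.0000 + (30) = 43.0000
θ = 337.2° falls in segment 6 (248.2° to 360°, uniform, h = -43): β = 337.2 − 248.2 = 89°, B = 111.8°; Δs = -43·89/111.8 = -34.2308; s = 43.0000 − 34.2308 = 8.7692
R = R0 + s = 32 + 8.7692 = 40.7692

40.7692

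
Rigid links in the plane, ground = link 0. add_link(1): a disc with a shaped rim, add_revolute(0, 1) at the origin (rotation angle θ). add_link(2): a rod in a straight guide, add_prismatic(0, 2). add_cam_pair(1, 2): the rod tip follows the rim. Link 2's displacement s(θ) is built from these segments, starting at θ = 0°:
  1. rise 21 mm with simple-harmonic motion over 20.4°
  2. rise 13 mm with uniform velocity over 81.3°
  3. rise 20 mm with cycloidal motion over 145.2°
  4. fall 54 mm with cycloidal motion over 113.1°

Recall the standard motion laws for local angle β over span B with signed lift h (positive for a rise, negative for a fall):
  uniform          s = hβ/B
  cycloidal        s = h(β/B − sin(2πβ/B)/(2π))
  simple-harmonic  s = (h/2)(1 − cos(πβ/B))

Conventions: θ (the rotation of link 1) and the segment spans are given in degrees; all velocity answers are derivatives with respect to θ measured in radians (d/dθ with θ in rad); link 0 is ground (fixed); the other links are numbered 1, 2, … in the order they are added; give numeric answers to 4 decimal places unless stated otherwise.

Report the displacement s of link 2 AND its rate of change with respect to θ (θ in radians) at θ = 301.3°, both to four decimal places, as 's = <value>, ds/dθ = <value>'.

segment 1 (0° to 20.4°, simple-harmonic, h = 21) is passed completely: s = 0.0000 + (21) = 21.0000
segment 2 (20.4° to 101.7°, uniform, h = 13) is passed completely: s = 21.0000 + (13) = 34.0000
segment 3 (101.7° to 246.9°, cycloidal, h = 20) is passed completely: s = 34.0000 + (20) = 54.0000
θ = 301.3° falls in segment 4 (246.9° to 360°, cycloidal, h = -54): β = 301.3 − 246.9 = 54.4°, B = 113.1°; Δs = -54·(0.4810 − sin(2π·0.4810)/(2π)) = -24.9494; s = 54.0000 − 24.9494 = 29.0506
velocity in seg [246.9°–360°] (cycloidal), θ in radians: β = 54.4° = 0.9495 rad, B = 113.1° = 1.9740 rad; ds/dθ = (h/B)(1 − cos(2πβ/B)) = ((-54)/1.9740)(1 − cos(2π·0.4810)) = -54.517247 mm/rad

s = 29.0506, ds/dθ = -54.5172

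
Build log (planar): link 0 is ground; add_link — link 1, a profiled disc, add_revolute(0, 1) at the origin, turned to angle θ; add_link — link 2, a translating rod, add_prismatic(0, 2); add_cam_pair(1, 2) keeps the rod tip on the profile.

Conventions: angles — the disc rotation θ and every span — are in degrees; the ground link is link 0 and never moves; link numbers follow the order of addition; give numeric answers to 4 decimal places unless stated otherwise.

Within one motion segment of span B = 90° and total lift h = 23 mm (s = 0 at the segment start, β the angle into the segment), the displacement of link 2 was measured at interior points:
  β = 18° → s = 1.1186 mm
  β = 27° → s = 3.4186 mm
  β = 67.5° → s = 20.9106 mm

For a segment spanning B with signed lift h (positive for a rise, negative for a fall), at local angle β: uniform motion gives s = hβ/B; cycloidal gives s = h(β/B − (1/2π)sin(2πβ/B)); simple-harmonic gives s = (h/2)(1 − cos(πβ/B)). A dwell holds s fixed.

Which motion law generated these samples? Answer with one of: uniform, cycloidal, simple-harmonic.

candidates at β/B = r: uniform s = h·r (linear in β); cycloidal s = h·(r − sin(2πr)/(2π)); simple-harmonic s = (h/2)(1 − cos(πr))
β=18°: printed 1.1186 | uniform 4.6000, cycloidal 1.1186, simple-harmonic 2.1963
β=27°: printed 3.4186 | uniform 6.9000, cycloidal 3.4186, simple-harmonic 4.7405
β=67.5°: printed 20.9106 | uniform 17.2500, cycloidal 20.9106, simple-harmonic 19.6317
only one law matches every sample → cycloidal

cycloidal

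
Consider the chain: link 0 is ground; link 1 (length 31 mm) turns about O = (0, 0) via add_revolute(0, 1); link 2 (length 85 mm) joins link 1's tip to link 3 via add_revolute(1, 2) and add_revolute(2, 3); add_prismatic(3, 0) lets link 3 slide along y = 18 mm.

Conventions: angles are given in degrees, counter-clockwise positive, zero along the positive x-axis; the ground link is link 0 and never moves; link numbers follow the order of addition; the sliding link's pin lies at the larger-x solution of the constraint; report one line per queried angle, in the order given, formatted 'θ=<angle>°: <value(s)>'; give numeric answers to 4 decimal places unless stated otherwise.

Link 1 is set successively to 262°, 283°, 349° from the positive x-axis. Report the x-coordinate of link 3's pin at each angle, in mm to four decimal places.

geometry: r = 31 mm, L = 85 mm, e = 18 mm
θ=262°: crank pin P = (r cos θ, r sin θ) = (-4.314366, -30.698310)
θ=262°: h = r sin θ − e = -30.698310 − 18 = -48.698310
θ=262°: x = r cos θ + √(L² − h²) = -4.314366 + 69.666883 = 65.352517
θ=283°: crank pin P = (r cos θ, r sin θ) = (6.973483, -30.205472)
θ=283°: h = r sin θ − e = -30.205472 − 18 = -48.205472
θ=283°: x = r cos θ + √(L² − h²) = 6.973483 + 70.008803 = 76.982285
θ=349°: crank pin P = (r cos θ, r sin θ) = (30.430443, -5.915079)
θ=349°: h = r sin θ − e = -5.915079 − 18 = -23.915079
θ=349°: x = r cos θ + √(L² − h²) = 30.430443 + 81.566347 = 111.996790

θ=262°: 65.3525
θ=283°: 76.9823
θ=349°: 111.9968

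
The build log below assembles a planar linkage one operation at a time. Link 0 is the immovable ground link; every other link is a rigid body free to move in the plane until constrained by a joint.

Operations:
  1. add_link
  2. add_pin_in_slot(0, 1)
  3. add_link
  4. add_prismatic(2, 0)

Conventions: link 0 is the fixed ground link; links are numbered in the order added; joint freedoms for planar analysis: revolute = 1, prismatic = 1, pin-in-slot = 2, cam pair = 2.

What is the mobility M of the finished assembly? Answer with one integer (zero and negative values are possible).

(L,J1,J2)=(1,0,0); link0 fixed
link1: (2,0,0)
PS 0-1 [J2]: (2,0,1)
link2: (3,0,1)
P 2-0 [J1]: (3,1,1)
Grübler: 3·2 − 2·1 − 1 = 3

M = 3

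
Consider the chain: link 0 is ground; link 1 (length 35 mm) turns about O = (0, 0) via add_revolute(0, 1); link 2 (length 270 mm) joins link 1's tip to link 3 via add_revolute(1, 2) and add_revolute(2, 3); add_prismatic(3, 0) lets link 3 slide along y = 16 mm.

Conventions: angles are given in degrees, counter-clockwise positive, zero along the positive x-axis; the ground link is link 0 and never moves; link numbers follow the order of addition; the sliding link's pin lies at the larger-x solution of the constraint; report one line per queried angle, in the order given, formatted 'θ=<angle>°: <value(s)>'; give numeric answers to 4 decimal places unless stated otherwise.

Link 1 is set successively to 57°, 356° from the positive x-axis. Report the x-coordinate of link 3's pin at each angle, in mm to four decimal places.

geometry: r = 35 mm, L = 270 mm, e = 16 mm
θ=57°: crank pin P = (r cos θ, r sin θ) = (19.062366, 29.353470)
θ=57°: h = r sin θ − e = 29.353470 − 16 = 13.353470
θ=57°: x = r cos θ + √(L² − h²) = 19.062366 + 269.669585 = 288.731951
θ=356°: crank pin P = (r cos θ, r sin θ) = (34.914742, -2.441477)
θ=356°: h = r sin θ − e = -2.441477 − 16 = -18.441477
θ=356°: x = r cos θ + √(L² − h²) = 34.914742 + 269.369471 = 304.284213

θ=57°: 288.7320
θ=356°: 304.2842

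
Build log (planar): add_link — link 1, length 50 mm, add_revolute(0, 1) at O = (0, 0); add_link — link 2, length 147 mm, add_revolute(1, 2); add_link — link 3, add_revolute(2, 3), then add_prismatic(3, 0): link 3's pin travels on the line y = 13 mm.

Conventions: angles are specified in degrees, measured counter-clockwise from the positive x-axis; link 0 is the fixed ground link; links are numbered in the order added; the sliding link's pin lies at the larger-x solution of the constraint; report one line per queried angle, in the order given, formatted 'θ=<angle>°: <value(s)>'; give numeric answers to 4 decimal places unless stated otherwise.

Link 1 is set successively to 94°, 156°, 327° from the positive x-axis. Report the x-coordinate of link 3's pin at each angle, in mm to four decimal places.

geometry: r = 50 mm, L = 147 mm, e = 13 mm
θ=94°: crank pin P = (r cos θ, r sin θ) = (-3.487824, 49.878203)
θ=94°: h = r sin θ − e = 49.878203 − 13 = 36.878203
θ=94°: x = r cos θ + √(L² − h²) = -3.487824 + 142.298975 = 138.811151
θ=156°: crank pin P = (r cos θ, r sin θ) = (-45.677273, 20.336832)
θ=156°: h = r sin θ − e = 20.336832 − 13 = 7.336832
θ=156°: x = r cos θ + √(L² − h²) = -45.677273 + 146.816794 = 101.139521
θ=327°: crank pin P = (r cos θ, r sin θ) = (41.933528, -27.231952)
θ=327°: h = r sin θ − e = -27.231952 − 13 = -40.231952
θ=327°: x = r cos θ + √(L² − h²) = 41.933528 + 141.387376 = 183.320904

θ=94°: 138.8112
θ=156°: 101.1395
θ=327°: 183.3209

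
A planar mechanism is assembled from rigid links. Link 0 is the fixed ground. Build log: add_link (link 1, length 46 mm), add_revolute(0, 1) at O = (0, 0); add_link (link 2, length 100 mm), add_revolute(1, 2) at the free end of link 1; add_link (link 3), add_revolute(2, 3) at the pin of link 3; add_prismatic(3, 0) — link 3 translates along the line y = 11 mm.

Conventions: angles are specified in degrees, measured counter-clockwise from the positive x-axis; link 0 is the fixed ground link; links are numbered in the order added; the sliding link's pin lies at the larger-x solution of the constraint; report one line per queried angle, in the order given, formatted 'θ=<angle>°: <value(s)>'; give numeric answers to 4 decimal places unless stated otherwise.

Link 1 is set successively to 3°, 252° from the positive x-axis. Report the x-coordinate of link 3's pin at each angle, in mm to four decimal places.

geometry: r = 46 mm, L = 100 mm, e = 11 mm
θ=3°: crank pin P = (r cos θ, r sin θ) = (45.936959, 2.407454)
θ=3°: h = r sin θ − e = 2.407454 − 11 = -8.592546
θ=3°: x = r cos θ + √(L² − h²) = 45.936959 + 99.630157 = 145.567115
θ=252°: crank pin P = (r cos θ, r sin θ) = (-14.214782, -43.748600)
θ=252°: h = r sin θ − e = -43.748600 − 11 = -54.748600
θ=252°: x = r cos θ + √(L² − h²) = -14.214782 + 83.681484 = 69.466703

θ=3°: 145.5671
θ=252°: 69.4667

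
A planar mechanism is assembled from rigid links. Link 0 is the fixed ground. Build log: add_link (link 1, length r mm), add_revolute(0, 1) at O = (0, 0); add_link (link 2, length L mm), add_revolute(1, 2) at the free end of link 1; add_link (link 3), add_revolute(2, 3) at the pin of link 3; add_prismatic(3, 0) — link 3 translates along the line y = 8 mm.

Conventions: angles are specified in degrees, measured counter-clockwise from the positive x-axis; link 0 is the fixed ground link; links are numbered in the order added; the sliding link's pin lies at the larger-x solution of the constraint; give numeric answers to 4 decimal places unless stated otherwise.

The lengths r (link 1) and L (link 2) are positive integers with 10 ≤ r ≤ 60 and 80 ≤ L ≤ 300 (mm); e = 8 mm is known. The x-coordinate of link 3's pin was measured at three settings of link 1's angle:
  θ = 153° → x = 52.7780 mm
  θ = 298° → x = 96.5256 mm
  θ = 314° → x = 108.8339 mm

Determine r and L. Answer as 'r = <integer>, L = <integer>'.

constraint per measurement: (x − r cos θ)² + (r sin θ − e)² = L²
subtracting the θ₁ and θ₂ equations cancels the r² and L² terms:
r = (x₁² − x₂²) / (2[(x₁cos θ₁ + e sin θ₁) − (x₂cos θ₂ + e sin θ₂)]) = 39.9999 → r = 40
L² = (x₁ − r cos θ₁)² + (r sin θ₁ − e)² = 7921.0068 → L = 89.0000 → L = 89
check at θ₃=314°: x = 108.8339 (printed 108.8339) ✓

r = 40, L = 89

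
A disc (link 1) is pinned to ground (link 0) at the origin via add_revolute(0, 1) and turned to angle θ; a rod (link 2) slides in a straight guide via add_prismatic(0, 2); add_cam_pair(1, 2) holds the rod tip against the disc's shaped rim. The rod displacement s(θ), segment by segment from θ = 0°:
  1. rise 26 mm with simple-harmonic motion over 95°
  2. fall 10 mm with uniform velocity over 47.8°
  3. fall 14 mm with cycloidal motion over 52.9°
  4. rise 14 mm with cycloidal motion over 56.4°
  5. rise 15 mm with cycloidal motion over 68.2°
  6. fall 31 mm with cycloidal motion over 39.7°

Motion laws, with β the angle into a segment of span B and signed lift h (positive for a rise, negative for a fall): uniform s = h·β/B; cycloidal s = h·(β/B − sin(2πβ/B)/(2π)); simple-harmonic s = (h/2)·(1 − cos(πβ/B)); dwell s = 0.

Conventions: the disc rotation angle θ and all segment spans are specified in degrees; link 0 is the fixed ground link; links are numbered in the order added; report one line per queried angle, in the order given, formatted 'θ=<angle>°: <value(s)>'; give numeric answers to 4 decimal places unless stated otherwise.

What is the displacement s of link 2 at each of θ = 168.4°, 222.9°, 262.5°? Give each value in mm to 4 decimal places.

segment 1 (0° to 95°, simple-harmonic, h = 26) is passed completely: s = 0.0000 + (26) = 26.0000
segment 2 (95° to 142.8°, uniform, h = -10) is passed completely: s = 26.0000 + (-10) = 16.0000
θ = 168.4° falls in segment 3 (142.8° to 195.7°, cycloidal, h = -14): β = 168.4 − 142.8 = 25.6°, B = 52.9°; Δs = -14·(0.4839 − sin(2π·0.4839)/(2π)) = -6.5505; s = 16.0000 − 6.5505 = 9.4495
segment 3 (142.8° to 195.7°, cycloidal, h = -14) is passed completely: s = 16.0000 + (-14) = 2.0000
θ = 222.9° falls in segment 4 (195.7° to 252.1°, cycloidal, h = 14): β = 222.9 − 195.7 = 27.2°, B = 56.4°; Δs = 14·(0.4823 − sin(2π·0.4823)/(2π)) = 6.5041; s = 2.0000 + 6.5041 = 8.5041
segment 4 (195.7° to 252.1°, cycloidal, h = 14) is passed completely: s = 2.0000 + (14) = 16.0000
θ = 262.5° falls in segment 5 (252.1° to 320.3°, cycloidal, h = 15): β = 262.5 − 252.1 = 10.4°, B = 68.2°; Δs = 15·(0.1525 − sin(2π·0.1525)/(2π)) = 0.3343; s = 16.0000 + 0.3343 = 16.3343

θ=168.4°: 9.4495
θ=222.9°: 8.5041
θ=262.5°: 16.3343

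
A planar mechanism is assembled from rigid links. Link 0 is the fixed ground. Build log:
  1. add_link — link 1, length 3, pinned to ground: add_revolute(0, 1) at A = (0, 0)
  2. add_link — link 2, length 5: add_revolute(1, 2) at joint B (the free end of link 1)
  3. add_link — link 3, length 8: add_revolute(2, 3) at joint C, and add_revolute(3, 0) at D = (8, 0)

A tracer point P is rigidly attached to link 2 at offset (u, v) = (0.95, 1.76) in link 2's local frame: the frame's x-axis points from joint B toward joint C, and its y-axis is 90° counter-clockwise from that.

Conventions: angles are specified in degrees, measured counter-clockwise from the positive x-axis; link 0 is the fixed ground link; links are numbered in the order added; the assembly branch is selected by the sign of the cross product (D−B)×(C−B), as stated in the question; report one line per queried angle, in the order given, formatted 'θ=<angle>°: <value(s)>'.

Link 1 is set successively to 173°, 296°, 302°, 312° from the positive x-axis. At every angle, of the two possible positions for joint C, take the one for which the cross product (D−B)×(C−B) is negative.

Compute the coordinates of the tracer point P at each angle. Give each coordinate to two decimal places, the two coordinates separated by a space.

A=(0,0), D=(8.00,0)
θ=173°: B = A + 3.00·(cos173°, sin173°) = (-2.9776, 0.3656)
θ=173°: |BD| = 10.9837
θ=173°: circle(B,5.00) ∩ circle(D,8.00): a=3.7165, h=3.3448
θ=173°:   candidates: C₊=(0.8481,3.5848) cross=36.738; C₋=(0.6255,-3.1010) cross=-36.738
θ=173°:   branch - wants cross < 0 → take C=(0.6255,-3.1010) (cross=-36.738)
θ=173°: ex = (C−B)/|BC| = (0.7206,-0.6933); ey = (0.6933,0.7206)
θ=173°: P = B + 0.95·ex + 1.76·ey = (-1.0728,0.9752)
θ=296°: B = A + 3.00·(cos296°, sin296°) = (1.3151, -2.6964)
θ=296°: |BD| = 7.2082
θ=296°: circle(B,5.00) ∩ circle(D,8.00): a=0.8988, h=4.9185
θ=296°:   candidates: C₊=(0.3088,2.2013) cross=35.454; C₋=(3.9886,-6.9216) cross=-35.454
θ=296°:   branch - wants cross < 0 → take C=(3.9886,-6.9216) (cross=-35.454)
θ=296°: ex = (C−B)/|BC| = (0.5347,-0.8450); ey = (0.8450,0.5347)
θ=296°: P = B + 0.95·ex + 1.76·ey = (3.3104,-2.5581)
θ=302°: B = A + 3.00·(cos302°, sin302°) = (1.5898, -2.5441)
θ=302°: |BD| = 6.8967
θ=302°: circle(B,5.00) ∩ circle(D,8.00): a=0.6209, h=4.9613
θ=302°:   candidates: C₊=(0.3366,2.2963) cross=34.216; C₋=(3.9970,-6.9265) cross=-34.216
θ=302°:   branch - wants cross < 0 → take C=(3.9970,-6.9265) (cross=-34.216)
θ=302°: ex = (C−B)/|BC| = (0.4815,-0.8765); ey = (0.8765,0.4815)
θ=302°: P = B + 0.95·ex + 1.76·ey = (3.5897,-2.5294)
θ=312°: B = A + 3.00·(cos312°, sin312°) = (2.0074, -2.2294)
θ=312°: |BD| = 6.3939
θ=312°: circle(B,5.00) ∩ circle(D,8.00): a=0.1472, h=4.9978
θ=312°:   candidates: C₊=(0.4027,2.5060) cross=31.956; C₋=(3.8880,-6.8623) cross=-31.956
θ=312°:   branch - wants cross < 0 → take C=(3.8880,-6.8623) (cross=-31.956)
θ=312°: ex = (C−B)/|BC| = (0.3761,-0.9266); ey = (0.9266,0.3761)
θ=312°: P = B + 0.95·ex + 1.76·ey = (3.9955,-2.4477)

θ=173°: -1.07 0.98
θ=296°: 3.31 -2.56
θ=302°: 3.59 -2.53
θ=312°: 4.00 -2.45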